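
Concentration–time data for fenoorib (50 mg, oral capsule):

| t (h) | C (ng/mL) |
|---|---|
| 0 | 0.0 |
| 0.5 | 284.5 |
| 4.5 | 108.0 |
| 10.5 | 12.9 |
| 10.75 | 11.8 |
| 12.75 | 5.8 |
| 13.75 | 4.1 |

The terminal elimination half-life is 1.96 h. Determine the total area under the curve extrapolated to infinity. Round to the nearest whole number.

AUC = 1256 ng/mL·h

Trapezoidal AUC_0→13.75:
  [0→0.5]: (0.0+284.5)/2 × 0.5 = 71.125
  [0.5→4.5]: (284.5+108.0)/2 × 4 = 785.0
  [4.5→10.5]: (108.0+12.9)/2 × 6 = 362.7
  [10.5→10.75]: (12.9+11.8)/2 × 0.25 = 3.0875
  [10.75→12.75]: (11.8+5.8)/2 × 2 = 17.6
  [12.75→13.75]: (5.8+4.1)/2 × 1 = 4.95
  Sum = 1244.4625 ng/mL·h
k_e = ln2 / t½ = 0.693147 / 1.96 = 0.3536 h^-1
Extrapolated tail: C_last / k_e = 4.1 / 0.3536 = 11.595
AUC_0→∞ = 1244.4625 + 11.595 = 1256.0575 ng/mL·h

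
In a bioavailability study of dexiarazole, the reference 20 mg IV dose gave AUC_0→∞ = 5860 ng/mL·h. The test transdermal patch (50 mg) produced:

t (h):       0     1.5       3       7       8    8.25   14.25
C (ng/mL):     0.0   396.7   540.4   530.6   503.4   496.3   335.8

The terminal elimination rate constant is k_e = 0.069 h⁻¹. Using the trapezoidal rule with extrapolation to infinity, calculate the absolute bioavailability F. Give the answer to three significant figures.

F = 0.761

Trapezoidal AUC_0→14.25 (transdermal patch):
  [0→1.5]: (0.0+396.7)/2 × 1.5 = 297.525
  [1.5→3]: (396.7+540.4)/2 × 1.5 = 702.825
  [3→7]: (540.4+530.6)/2 × 4 = 2142.0
  [7→8]: (530.6+503.4)/2 × 1 = 517.0
  [8→8.25]: (503.4+496.3)/2 × 0.25 = 124.9625
  [8.25→14.25]: (496.3+335.8)/2 × 6 = 2496.3
  Sum = 6280.6125 ng/mL·h
Tail: C_last/k_e = 335.8/0.069 = 4866.667
AUC_0→∞ (transdermal patch) = 6280.6125 + 4866.667 = 11147.2795 ng/mL·h
F = (AUC_ev/D_ev)/(AUC_iv/D_iv) = (11147.2795/50)/(5860/20) = 222.94559/293 = 0.7609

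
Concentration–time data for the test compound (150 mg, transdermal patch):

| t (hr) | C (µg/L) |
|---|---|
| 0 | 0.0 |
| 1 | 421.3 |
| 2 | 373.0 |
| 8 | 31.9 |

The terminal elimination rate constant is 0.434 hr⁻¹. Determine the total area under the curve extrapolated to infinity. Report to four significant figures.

AUC = 1896 µg/L·hr

Trapezoidal AUC_0→8:
  [0→1]: (0.0+421.3)/2 × 1 = 210.65
  [1→2]: (421.3+373.0)/2 × 1 = 397.15
  [2→8]: (373.0+31.9)/2 × 6 = 1214.7
  Sum = 1822.5 µg/L·hr
Extrapolated tail: C_last / k_e = 31.9 / 0.434 = 73.502
AUC_0→∞ = 1822.5 + 73.502 = 1896.002 µg/L·hr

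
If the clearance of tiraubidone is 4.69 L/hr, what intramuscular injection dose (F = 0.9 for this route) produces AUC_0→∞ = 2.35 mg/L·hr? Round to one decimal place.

Dose = 12.2 mg

Dose = CL × AUC_0→∞ / F
     = 4.69 × 2.35 / 0.9 = 12.2461 mg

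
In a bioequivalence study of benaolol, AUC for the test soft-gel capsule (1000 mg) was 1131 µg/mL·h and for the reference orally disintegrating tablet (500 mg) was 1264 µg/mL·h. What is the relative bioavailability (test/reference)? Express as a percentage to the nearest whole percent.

F_rel = (AUC_test/D_test) / (AUC_ref/D_ref)
      = (1131/1000) / (1264/500)
      = 1.131 / 2.528 = 0.4474 = 44.74%

F_rel = 45%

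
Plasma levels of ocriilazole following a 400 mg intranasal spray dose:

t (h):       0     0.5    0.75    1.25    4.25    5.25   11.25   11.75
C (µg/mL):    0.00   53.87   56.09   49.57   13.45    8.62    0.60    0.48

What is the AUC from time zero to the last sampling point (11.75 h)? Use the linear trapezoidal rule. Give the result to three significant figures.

Trapezoidal AUC_0→11.75:
  [0→0.5]: (0.00+53.87)/2 × 0.5 = 13.4675
  [0.5→0.75]: (53.87+56.09)/2 × 0.25 = 13.745
  [0.75→1.25]: (56.09+49.57)/2 × 0.5 = 26.415
  [1.25→4.25]: (49.57+13.45)/2 × 3 = 94.53
  [4.25→5.25]: (13.45+8.62)/2 × 1 = 11.035
  [5.25→11.25]: (8.62+0.60)/2 × 6 = 27.66
  [11.25→11.75]: (0.60+0.48)/2 × 0.5 = 0.27
  Sum = 187.1225 µg/mL·h

AUC = 187 µg/mL·h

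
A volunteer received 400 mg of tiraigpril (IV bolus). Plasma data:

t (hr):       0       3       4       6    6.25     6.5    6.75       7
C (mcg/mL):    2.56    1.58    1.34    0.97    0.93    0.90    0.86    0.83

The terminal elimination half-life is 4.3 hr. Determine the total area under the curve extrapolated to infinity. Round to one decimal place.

Trapezoidal AUC_0→7:
  [0→3]: (2.56+1.58)/2 × 3 = 6.21
  [3→4]: (1.58+1.34)/2 × 1 = 1.46
  [4→6]: (1.34+0.97)/2 × 2 = 2.31
  [6→6.25]: (0.97+0.93)/2 × 0.25 = 0.2375
  [6.25→6.5]: (0.93+0.90)/2 × 0.25 = 0.22875
  [6.5→6.75]: (0.90+0.86)/2 × 0.25 = 0.22
  [6.75→7]: (0.86+0.83)/2 × 0.25 = 0.21125
  Sum = 10.8775 mcg/mL·hr
k_e = ln2 / t½ = 0.693147 / 4.3 = 0.1612 hr^-1
Extrapolated tail: C_last / k_e = 0.83 / 0.1612 = 5.149
AUC_0→∞ = 10.8775 + 5.149 = 16.0265 mcg/mL·hr

AUC = 16.0 mcg/mL·hr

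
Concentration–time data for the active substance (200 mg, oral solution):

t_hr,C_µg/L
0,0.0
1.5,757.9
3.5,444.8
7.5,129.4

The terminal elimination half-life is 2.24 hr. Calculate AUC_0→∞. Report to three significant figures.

Trapezoidal AUC_0→7.5:
  [0→1.5]: (0.0+757.9)/2 × 1.5 = 568.425
  [1.5→3.5]: (757.9+444.8)/2 × 2 = 1202.7
  [3.5→7.5]: (444.8+129.4)/2 × 4 = 1148.4
  Sum = 2919.525 µg/L·hr
k_e = ln2 / t½ = 0.693147 / 2.24 = 0.3094 hr^-1
Extrapolated tail: C_last / k_e = 129.4 / 0.3094 = 418.229
AUC_0→∞ = 2919.525 + 418.229 = 3337.754 µg/L·hr

AUC = 3340 µg/L·hr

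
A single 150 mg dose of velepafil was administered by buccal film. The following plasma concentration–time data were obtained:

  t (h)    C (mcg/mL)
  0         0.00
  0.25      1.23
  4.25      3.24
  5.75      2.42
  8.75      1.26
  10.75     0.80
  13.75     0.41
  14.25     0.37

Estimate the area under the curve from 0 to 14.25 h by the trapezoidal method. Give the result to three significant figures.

Trapezoidal AUC_0→14.25:
  [0→0.25]: (0.00+1.23)/2 × 0.25 = 0.15375
  [0.25→4.25]: (1.23+3.24)/2 × 4 = 8.94
  [4.25→5.75]: (3.24+2.42)/2 × 1.5 = 4.245
  [5.75→8.75]: (2.42+1.26)/2 × 3 = 5.52
  [8.75→10.75]: (1.26+0.80)/2 × 2 = 2.06
  [10.75→13.75]: (0.80+0.41)/2 × 3 = 1.815
  [13.75→14.25]: (0.41+0.37)/2 × 0.5 = 0.195
  Sum = 22.92875 mcg/mL·h

AUC = 22.9 mcg/mL·h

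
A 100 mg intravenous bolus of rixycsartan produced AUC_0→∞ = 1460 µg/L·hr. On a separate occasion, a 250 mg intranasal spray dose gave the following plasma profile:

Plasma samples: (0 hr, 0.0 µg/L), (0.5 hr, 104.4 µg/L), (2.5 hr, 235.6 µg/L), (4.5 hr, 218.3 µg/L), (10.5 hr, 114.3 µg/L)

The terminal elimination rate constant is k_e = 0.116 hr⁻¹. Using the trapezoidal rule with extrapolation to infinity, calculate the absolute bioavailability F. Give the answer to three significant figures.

F = 0.768

Trapezoidal AUC_0→10.5 (intranasal spray):
  [0→0.5]: (0.0+104.4)/2 × 0.5 = 26.1
  [0.5→2.5]: (104.4+235.6)/2 × 2 = 340.0
  [2.5→4.5]: (235.6+218.3)/2 × 2 = 453.9
  [4.5→10.5]: (218.3+114.3)/2 × 6 = 997.8
  Sum = 1817.8 µg/L·hr
Tail: C_last/k_e = 114.3/0.116 = 985.345
AUC_0→∞ (intranasal spray) = 1817.8 + 985.345 = 2803.145 µg/L·hr
F = (AUC_ev/D_ev)/(AUC_iv/D_iv) = (2803.145/250)/(1460/100) = 11.21258/14.6 = 0.7680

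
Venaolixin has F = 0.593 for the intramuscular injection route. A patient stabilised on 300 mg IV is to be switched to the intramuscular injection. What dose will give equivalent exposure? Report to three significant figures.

For equal systemic exposure: F × D_ev = D_iv
D_ev = D_iv / F = 300 / 0.593 = 505.902 mg

D_intramuscular = 506 mg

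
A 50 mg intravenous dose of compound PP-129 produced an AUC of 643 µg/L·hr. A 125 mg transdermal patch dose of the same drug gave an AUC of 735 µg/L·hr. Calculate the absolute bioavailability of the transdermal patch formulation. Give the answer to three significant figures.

F = (AUC_ev / D_ev) / (AUC_iv / D_iv)
  = (735/125) / (643/50)
  = 5.88 / 12.86 = 0.4572

F = 0.457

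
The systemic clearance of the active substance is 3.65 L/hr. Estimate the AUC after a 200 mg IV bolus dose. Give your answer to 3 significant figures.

AUC_0→∞ = Dose_iv / CL
        = 200 / 3.65 = 54.7945 mg/L·hr

AUC = 54.8 mg/L·hr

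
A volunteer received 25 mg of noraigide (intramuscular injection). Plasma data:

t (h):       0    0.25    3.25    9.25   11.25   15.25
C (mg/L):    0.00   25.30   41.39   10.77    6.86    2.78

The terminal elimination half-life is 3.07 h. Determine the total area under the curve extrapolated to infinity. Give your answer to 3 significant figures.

AUC = 309 mg/L·h

Trapezoidal AUC_0→15.25:
  [0→0.25]: (0.00+25.30)/2 × 0.25 = 3.1625
  [0.25→3.25]: (25.30+41.39)/2 × 3 = 100.035
  [3.25→9.25]: (41.39+10.77)/2 × 6 = 156.48
  [9.25→11.25]: (10.77+6.86)/2 × 2 = 17.63
  [11.25→15.25]: (6.86+2.78)/2 × 4 = 19.28
  Sum = 296.5875 mg/L·h
k_e = ln2 / t½ = 0.693147 / 3.07 = 0.2258 h^-1
Extrapolated tail: C_last / k_e = 2.78 / 0.2258 = 12.312
AUC_0→∞ = 296.5875 + 12.312 = 308.8995 mg/L·h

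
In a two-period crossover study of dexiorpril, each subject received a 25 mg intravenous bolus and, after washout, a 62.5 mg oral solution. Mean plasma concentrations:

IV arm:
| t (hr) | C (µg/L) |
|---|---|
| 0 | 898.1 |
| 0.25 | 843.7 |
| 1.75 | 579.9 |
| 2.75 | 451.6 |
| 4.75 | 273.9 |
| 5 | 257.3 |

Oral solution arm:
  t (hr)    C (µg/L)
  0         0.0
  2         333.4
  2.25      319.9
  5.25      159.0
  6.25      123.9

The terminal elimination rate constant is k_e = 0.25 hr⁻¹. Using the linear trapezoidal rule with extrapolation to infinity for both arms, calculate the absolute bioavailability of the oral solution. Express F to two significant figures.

F = 0.20

Trapezoidal AUC_0→5 (IV):
  [0→0.25]: (898.1+843.7)/2 × 0.25 = 217.725
  [0.25→1.75]: (843.7+579.9)/2 × 1.5 = 1067.7
  [1.75→2.75]: (579.9+451.6)/2 × 1 = 515.75
  [2.75→4.75]: (451.6+273.9)/2 × 2 = 725.5
  [4.75→5]: (273.9+257.3)/2 × 0.25 = 66.4
  Sum = 2593.075 µg/L·hr
IV tail: 257.3/0.25 = 1029.200; AUC_iv,0→∞ = 2593.075 + 1029.200 = 3622.275 µg/L·hr
Trapezoidal AUC_0→6.25 (oral solution):
  [0→2]: (0.0+333.4)/2 × 2 = 333.4
  [2→2.25]: (333.4+319.9)/2 × 0.25 = 81.6625
  [2.25→5.25]: (319.9+159.0)/2 × 3 = 718.35
  [5.25→6.25]: (159.0+123.9)/2 × 1 = 141.45
  Sum = 1274.8625 µg/L·hr
oral solution tail: 123.9/0.25 = 495.600; AUC_ev,0→∞ = 1274.8625 + 495.600 = 1770.4625 µg/L·hr
F = (AUC_ev/D_ev)/(AUC_iv/D_iv) = (1770.4625/62.5)/(3622.275/25) = 28.3274/144.891 = 0.1955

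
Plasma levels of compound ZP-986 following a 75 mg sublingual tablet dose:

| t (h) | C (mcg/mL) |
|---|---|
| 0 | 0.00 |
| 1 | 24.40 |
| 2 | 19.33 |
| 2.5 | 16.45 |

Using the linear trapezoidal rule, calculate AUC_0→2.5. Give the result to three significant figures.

Trapezoidal AUC_0→2.5:
  [0→1]: (0.00+24.40)/2 × 1 = 12.2
  [1→2]: (24.40+19.33)/2 × 1 = 21.865
  [2→2.5]: (19.33+16.45)/2 × 0.5 = 8.945
  Sum = 43.01 mcg/mL·h

AUC = 43.0 mcg/mL·h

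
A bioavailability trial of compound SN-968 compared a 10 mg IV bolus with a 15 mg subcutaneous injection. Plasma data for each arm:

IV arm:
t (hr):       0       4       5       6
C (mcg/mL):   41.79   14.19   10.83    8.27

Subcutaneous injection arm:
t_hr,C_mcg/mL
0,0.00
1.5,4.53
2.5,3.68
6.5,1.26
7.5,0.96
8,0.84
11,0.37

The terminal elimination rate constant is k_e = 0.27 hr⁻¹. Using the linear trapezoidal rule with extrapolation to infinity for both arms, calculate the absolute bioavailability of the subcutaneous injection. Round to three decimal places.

Trapezoidal AUC_0→6 (IV):
  [0→4]: (41.79+14.19)/2 × 4 = 111.96
  [4→5]: (14.19+10.83)/2 × 1 = 12.51
  [5→6]: (10.83+8.27)/2 × 1 = 9.55
  Sum = 134.02 mcg/mL·hr
IV tail: 8.27/0.27 = 30.630; AUC_iv,0→∞ = 134.02 + 30.630 = 164.65 mcg/mL·hr
Trapezoidal AUC_0→11 (subcutaneous injection):
  [0→1.5]: (0.00+4.53)/2 × 1.5 = 3.3975
  [1.5→2.5]: (4.53+3.68)/2 × 1 = 4.105
  [2.5→6.5]: (3.68+1.26)/2 × 4 = 9.88
  [6.5→7.5]: (1.26+0.96)/2 × 1 = 1.11
  [7.5→8]: (0.96+0.84)/2 × 0.5 = 0.45
  [8→11]: (0.84+0.37)/2 × 3 = 1.815
  Sum = 20.7575 mcg/mL·hr
subcutaneous injection tail: 0.37/0.27 = 1.370; AUC_ev,0→∞ = 20.7575 + 1.370 = 22.1275 mcg/mL·hr
F = (AUC_ev/D_ev)/(AUC_iv/D_iv) = (22.1275/15)/(164.65/10) = 1.47517/16.465 = 0.0896

F = 0.090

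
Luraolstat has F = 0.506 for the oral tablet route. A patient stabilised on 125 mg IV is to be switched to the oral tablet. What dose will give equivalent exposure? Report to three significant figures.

For equal systemic exposure: F × D_ev = D_iv
D_ev = D_iv / F = 125 / 0.506 = 247.036 mg

D_oral = 247 mg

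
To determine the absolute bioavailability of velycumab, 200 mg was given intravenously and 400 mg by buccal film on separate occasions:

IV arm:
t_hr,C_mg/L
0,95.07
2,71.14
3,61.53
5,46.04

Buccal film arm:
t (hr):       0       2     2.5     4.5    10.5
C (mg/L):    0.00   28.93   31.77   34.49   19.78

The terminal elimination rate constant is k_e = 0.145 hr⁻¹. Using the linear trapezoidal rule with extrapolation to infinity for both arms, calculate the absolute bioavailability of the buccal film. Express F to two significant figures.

Trapezoidal AUC_0→5 (IV):
  [0→2]: (95.07+71.14)/2 × 2 = 166.21
  [2→3]: (71.14+61.53)/2 × 1 = 66.335
  [3→5]: (61.53+46.04)/2 × 2 = 107.57
  Sum = 340.115 mg/L·hr
IV tail: 46.04/0.145 = 317.517; AUC_iv,0→∞ = 340.115 + 317.517 = 657.632 mg/L·hr
Trapezoidal AUC_0→10.5 (buccal film):
  [0→2]: (0.00+28.93)/2 × 2 = 28.93
  [2→2.5]: (28.93+31.77)/2 × 0.5 = 15.175
  [2.5→4.5]: (31.77+34.49)/2 × 2 = 66.26
  [4.5→10.5]: (34.49+19.78)/2 × 6 = 162.81
  Sum = 273.175 mg/L·hr
buccal film tail: 19.78/0.145 = 136.414; AUC_ev,0→∞ = 273.175 + 136.414 = 409.589 mg/L·hr
F = (AUC_ev/D_ev)/(AUC_iv/D_iv) = (409.589/400)/(657.632/200) = 1.0239725/3.28816 = 0.3114

F = 0.31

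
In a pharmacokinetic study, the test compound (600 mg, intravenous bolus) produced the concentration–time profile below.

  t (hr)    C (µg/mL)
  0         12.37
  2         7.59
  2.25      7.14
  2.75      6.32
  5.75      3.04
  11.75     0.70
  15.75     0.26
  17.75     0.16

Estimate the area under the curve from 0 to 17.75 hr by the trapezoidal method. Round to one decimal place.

Trapezoidal AUC_0→17.75:
  [0→2]: (12.37+7.59)/2 × 2 = 19.96
  [2→2.25]: (7.59+7.14)/2 × 0.25 = 1.84125
  [2.25→2.75]: (7.14+6.32)/2 × 0.5 = 3.365
  [2.75→5.75]: (6.32+3.04)/2 × 3 = 14.04
  [5.75→11.75]: (3.04+0.70)/2 × 6 = 11.22
  [11.75→15.75]: (0.70+0.26)/2 × 4 = 1.92
  [15.75→17.75]: (0.26+0.16)/2 × 2 = 0.42
  Sum = 52.76625 µg/mL·hr

AUC = 52.8 µg/mL·hr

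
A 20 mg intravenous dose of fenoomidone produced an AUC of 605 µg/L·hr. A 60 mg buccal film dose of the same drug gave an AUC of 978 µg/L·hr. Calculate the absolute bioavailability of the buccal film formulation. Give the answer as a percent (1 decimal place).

F = 53.9%

F = (AUC_ev / D_ev) / (AUC_iv / D_iv)
  = (978/60) / (605/20)
  = 16.3 / 30.25 = 0.5388
  = 53.88%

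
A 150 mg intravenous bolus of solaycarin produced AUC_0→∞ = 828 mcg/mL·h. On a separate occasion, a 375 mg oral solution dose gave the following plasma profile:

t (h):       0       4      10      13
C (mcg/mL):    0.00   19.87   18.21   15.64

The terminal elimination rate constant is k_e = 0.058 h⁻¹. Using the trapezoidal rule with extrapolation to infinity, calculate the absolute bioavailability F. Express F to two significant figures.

F = 0.23

Trapezoidal AUC_0→13 (oral solution):
  [0→4]: (0.00+19.87)/2 × 4 = 39.74
  [4→10]: (19.87+18.21)/2 × 6 = 114.24
  [10→13]: (18.21+15.64)/2 × 3 = 50.775
  Sum = 204.755 mcg/mL·h
Tail: C_last/k_e = 15.64/0.058 = 269.655
AUC_0→∞ (oral solution) = 204.755 + 269.655 = 474.41 mcg/mL·h
F = (AUC_ev/D_ev)/(AUC_iv/D_iv) = (474.41/375)/(828/150) = 1.26509/5.52 = 0.2292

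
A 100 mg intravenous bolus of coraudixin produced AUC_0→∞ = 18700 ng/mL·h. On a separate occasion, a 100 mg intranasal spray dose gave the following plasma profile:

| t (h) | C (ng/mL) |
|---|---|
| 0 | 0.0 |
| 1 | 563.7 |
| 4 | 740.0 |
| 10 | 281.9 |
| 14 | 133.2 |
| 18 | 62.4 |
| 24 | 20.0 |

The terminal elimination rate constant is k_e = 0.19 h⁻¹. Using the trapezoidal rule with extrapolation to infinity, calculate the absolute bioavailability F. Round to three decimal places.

F = 0.368

Trapezoidal AUC_0→24 (intranasal spray):
  [0→1]: (0.0+563.7)/2 × 1 = 281.85
  [1→4]: (563.7+740.0)/2 × 3 = 1955.55
  [4→10]: (740.0+281.9)/2 × 6 = 3065.7
  [10→14]: (281.9+133.2)/2 × 4 = 830.2
  [14→18]: (133.2+62.4)/2 × 4 = 391.2
  [18→24]: (62.4+20.0)/2 × 6 = 247.2
  Sum = 6771.7 ng/mL·h
Tail: C_last/k_e = 20.0/0.19 = 105.263
AUC_0→∞ (intranasal spray) = 6771.7 + 105.263 = 6876.963 ng/mL·h
F = (AUC_ev/D_ev)/(AUC_iv/D_iv) = (6876.963/100)/(18700/100) = 68.76963/187 = 0.3678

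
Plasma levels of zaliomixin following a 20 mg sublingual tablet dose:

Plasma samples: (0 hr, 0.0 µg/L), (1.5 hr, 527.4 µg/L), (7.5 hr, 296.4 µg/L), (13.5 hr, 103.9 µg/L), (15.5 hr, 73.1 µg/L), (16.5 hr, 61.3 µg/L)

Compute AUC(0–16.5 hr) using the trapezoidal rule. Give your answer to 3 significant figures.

Trapezoidal AUC_0→16.5:
  [0→1.5]: (0.0+527.4)/2 × 1.5 = 395.55
  [1.5→7.5]: (527.4+296.4)/2 × 6 = 2471.4
  [7.5→13.5]: (296.4+103.9)/2 × 6 = 1200.9
  [13.5→15.5]: (103.9+73.1)/2 × 2 = 177.0
  [15.5→16.5]: (73.1+61.3)/2 × 1 = 67.2
  Sum = 4312.05 µg/L·hr

AUC = 4310 µg/L·hr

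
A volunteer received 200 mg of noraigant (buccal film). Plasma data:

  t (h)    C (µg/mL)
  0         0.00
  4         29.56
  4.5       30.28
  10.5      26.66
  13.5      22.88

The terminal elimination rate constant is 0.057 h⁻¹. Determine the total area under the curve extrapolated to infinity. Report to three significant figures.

Trapezoidal AUC_0→13.5:
  [0→4]: (0.00+29.56)/2 × 4 = 59.12
  [4→4.5]: (29.56+30.28)/2 × 0.5 = 14.96
  [4.5→10.5]: (30.28+26.66)/2 × 6 = 170.82
  [10.5→13.5]: (26.66+22.88)/2 × 3 = 74.31
  Sum = 319.21 µg/mL·h
Extrapolated tail: C_last / k_e = 22.88 / 0.057 = 401.404
AUC_0→∞ = 319.21 + 401.404 = 720.614 µg/mL·h

AUC = 721 µg/mL·h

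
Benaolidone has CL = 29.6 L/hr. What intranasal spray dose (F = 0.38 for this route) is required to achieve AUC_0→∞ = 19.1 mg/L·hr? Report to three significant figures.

Dose = 1490 mg

Dose = CL × AUC_0→∞ / F
     = 29.6 × 19.1 / 0.38 = 1487.79 mg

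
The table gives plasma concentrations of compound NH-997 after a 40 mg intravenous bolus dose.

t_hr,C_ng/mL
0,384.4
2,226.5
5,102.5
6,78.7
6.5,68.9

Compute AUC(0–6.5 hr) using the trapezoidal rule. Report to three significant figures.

Trapezoidal AUC_0→6.5:
  [0→2]: (384.4+226.5)/2 × 2 = 610.9
  [2→5]: (226.5+102.5)/2 × 3 = 493.5
  [5→6]: (102.5+78.7)/2 × 1 = 90.6
  [6→6.5]: (78.7+68.9)/2 × 0.5 = 36.9
  Sum = 1231.9 ng/mL·hr

AUC = 1230 ng/mL·hr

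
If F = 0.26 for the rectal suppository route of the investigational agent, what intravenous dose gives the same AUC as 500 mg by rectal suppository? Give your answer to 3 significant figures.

D_iv = 130 mg

Systemic exposure from an extravascular dose = F × D_ev, so the equivalent IV dose is F × D_ev.
D_iv = F × D_ev = 0.26 × 500 = 130 mg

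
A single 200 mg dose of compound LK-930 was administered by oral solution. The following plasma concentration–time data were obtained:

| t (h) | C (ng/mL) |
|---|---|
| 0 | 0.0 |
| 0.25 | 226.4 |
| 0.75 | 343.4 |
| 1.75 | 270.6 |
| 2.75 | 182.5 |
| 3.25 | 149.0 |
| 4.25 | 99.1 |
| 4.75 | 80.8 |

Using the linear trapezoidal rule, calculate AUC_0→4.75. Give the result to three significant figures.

Trapezoidal AUC_0→4.75:
  [0→0.25]: (0.0+226.4)/2 × 0.25 = 28.3
  [0.25→0.75]: (226.4+343.4)/2 × 0.5 = 142.45
  [0.75→1.75]: (343.4+270.6)/2 × 1 = 307.0
  [1.75→2.75]: (270.6+182.5)/2 × 1 = 226.55
  [2.75→3.25]: (182.5+149.0)/2 × 0.5 = 82.875
  [3.25→4.25]: (149.0+99.1)/2 × 1 = 124.05
  [4.25→4.75]: (99.1+80.8)/2 × 0.5 = 44.975
  Sum = 956.2 ng/mL·h

AUC = 956 ng/mL·h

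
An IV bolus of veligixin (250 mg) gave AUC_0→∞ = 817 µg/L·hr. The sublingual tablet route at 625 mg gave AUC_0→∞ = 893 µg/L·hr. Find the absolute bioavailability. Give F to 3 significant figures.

F = 0.437

F = (AUC_ev / D_ev) / (AUC_iv / D_iv)
  = (893/625) / (817/250)
  = 1.4288 / 3.268 = 0.4372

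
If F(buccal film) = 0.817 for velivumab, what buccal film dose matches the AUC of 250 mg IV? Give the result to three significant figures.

For equal systemic exposure: F × D_ev = D_iv
D_ev = D_iv / F = 250 / 0.817 = 305.998 mg

D_buccal = 306 mg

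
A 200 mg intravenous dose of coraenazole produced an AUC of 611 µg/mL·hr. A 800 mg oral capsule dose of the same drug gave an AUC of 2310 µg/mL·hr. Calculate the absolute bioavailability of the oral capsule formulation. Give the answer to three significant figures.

F = 0.945

F = (AUC_ev / D_ev) / (AUC_iv / D_iv)
  = (2310/800) / (611/200)
  = 2.8875 / 3.055 = 0.9452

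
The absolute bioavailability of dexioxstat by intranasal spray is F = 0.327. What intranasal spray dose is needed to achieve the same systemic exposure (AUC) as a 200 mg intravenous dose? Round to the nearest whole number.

For equal systemic exposure: F × D_ev = D_iv
D_ev = D_iv / F = 200 / 0.327 = 611.621 mg

D_intranasal = 612 mg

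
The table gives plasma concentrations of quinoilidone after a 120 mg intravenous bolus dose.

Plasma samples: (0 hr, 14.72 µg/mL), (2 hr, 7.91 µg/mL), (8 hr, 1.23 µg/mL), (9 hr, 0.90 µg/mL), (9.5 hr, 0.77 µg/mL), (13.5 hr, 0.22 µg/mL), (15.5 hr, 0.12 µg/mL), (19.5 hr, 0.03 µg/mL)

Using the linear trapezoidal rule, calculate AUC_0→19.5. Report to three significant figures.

Trapezoidal AUC_0→19.5:
  [0→2]: (14.72+7.91)/2 × 2 = 22.63
  [2→8]: (7.91+1.23)/2 × 6 = 27.42
  [8→9]: (1.23+0.90)/2 × 1 = 1.065
  [9→9.5]: (0.90+0.77)/2 × 0.5 = 0.4175
  [9.5→13.5]: (0.77+0.22)/2 × 4 = 1.98
  [13.5→15.5]: (0.22+0.12)/2 × 2 = 0.34
  [15.5→19.5]: (0.12+0.03)/2 × 4 = 0.3
  Sum = 54.1525 µg/mL·hr

AUC = 54.2 µg/mL·hr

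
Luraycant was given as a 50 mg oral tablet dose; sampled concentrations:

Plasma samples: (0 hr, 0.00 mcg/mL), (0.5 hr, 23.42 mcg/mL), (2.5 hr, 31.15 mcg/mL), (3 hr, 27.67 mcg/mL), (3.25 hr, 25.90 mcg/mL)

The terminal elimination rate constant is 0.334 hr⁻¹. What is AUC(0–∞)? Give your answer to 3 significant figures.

AUC = 159 mcg/mL·hr

Trapezoidal AUC_0→3.25:
  [0→0.5]: (0.00+23.42)/2 × 0.5 = 5.855
  [0.5→2.5]: (23.42+31.15)/2 × 2 = 54.57
  [2.5→3]: (31.15+27.67)/2 × 0.5 = 14.705
  [3→3.25]: (27.67+25.90)/2 × 0.25 = 6.69625
  Sum = 81.82625 mcg/mL·hr
Extrapolated tail: C_last / k_e = 25.90 / 0.334 = 77.545
AUC_0→∞ = 81.82625 + 77.545 = 159.37125 mcg/mL·hr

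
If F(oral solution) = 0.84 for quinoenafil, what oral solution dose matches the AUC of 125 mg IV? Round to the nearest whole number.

D_oral = 149 mg

For equal systemic exposure: F × D_ev = D_iv
D_ev = D_iv / F = 125 / 0.84 = 148.81 mg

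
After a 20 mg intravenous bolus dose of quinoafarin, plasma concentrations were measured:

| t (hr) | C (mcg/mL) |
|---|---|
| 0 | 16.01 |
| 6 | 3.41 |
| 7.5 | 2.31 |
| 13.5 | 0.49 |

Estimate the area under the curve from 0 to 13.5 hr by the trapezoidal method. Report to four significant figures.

Trapezoidal AUC_0→13.5:
  [0→6]: (16.01+3.41)/2 × 6 = 58.26
  [6→7.5]: (3.41+2.31)/2 × 1.5 = 4.29
  [7.5→13.5]: (2.31+0.49)/2 × 6 = 8.4
  Sum = 70.95 mcg/mL·hr

AUC = 70.95 mcg/mL·hr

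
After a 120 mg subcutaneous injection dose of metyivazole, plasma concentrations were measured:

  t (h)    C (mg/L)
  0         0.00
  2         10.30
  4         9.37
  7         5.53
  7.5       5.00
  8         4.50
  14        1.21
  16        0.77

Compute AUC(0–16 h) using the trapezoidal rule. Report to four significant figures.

Trapezoidal AUC_0→16:
  [0→2]: (0.00+10.30)/2 × 2 = 10.3
  [2→4]: (10.30+9.37)/2 × 2 = 19.67
  [4→7]: (9.37+5.53)/2 × 3 = 22.35
  [7→7.5]: (5.53+5.00)/2 × 0.5 = 2.6325
  [7.5→8]: (5.00+4.50)/2 × 0.5 = 2.375
  [8→14]: (4.50+1.21)/2 × 6 = 17.13
  [14→16]: (1.21+0.77)/2 × 2 = 1.98
  Sum = 76.4375 mg/L·h

AUC = 76.44 mg/L·h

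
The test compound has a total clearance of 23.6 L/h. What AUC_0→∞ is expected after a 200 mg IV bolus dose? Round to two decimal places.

AUC = 8.47 mg/L·h

AUC_0→∞ = Dose_iv / CL
        = 200 / 23.6 = 8.47458 mg/L·h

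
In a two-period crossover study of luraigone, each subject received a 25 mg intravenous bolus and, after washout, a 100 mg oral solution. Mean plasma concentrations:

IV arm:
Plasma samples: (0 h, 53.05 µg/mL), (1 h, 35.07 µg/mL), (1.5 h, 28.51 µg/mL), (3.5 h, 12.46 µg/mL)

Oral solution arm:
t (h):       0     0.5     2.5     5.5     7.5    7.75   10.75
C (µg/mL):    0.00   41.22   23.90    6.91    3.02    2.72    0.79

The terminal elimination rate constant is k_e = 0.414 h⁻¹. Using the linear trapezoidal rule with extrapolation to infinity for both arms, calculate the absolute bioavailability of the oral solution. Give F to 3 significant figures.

F = 0.266

Trapezoidal AUC_0→3.5 (IV):
  [0→1]: (53.05+35.07)/2 × 1 = 44.06
  [1→1.5]: (35.07+28.51)/2 × 0.5 = 15.895
  [1.5→3.5]: (28.51+12.46)/2 × 2 = 40.97
  Sum = 100.925 µg/mL·h
IV tail: 12.46/0.414 = 30.097; AUC_iv,0→∞ = 100.925 + 30.097 = 131.022 µg/mL·h
Trapezoidal AUC_0→10.75 (oral solution):
  [0→0.5]: (0.00+41.22)/2 × 0.5 = 10.305
  [0.5→2.5]: (41.22+23.90)/2 × 2 = 65.12
  [2.5→5.5]: (23.90+6.91)/2 × 3 = 46.215
  [5.5→7.5]: (6.91+3.02)/2 × 2 = 9.93
  [7.5→7.75]: (3.02+2.72)/2 × 0.25 = 0.7175
  [7.75→10.75]: (2.72+0.79)/2 × 3 = 5.265
  Sum = 137.5525 µg/mL·h
oral solution tail: 0.79/0.414 = 1.908; AUC_ev,0→∞ = 137.5525 + 1.908 = 139.4605 µg/mL·h
F = (AUC_ev/D_ev)/(AUC_iv/D_iv) = (139.4605/100)/(131.022/25) = 1.394605/5.24088 = 0.2661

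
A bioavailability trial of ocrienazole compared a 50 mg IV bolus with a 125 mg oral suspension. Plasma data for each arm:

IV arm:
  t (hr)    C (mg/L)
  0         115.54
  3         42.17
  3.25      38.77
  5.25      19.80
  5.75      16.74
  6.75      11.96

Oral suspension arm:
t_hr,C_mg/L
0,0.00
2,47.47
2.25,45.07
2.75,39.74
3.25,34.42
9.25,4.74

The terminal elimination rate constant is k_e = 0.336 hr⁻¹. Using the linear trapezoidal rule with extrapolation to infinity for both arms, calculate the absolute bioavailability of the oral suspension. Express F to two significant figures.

Trapezoidal AUC_0→6.75 (IV):
  [0→3]: (115.54+42.17)/2 × 3 = 236.565
  [3→3.25]: (42.17+38.77)/2 × 0.25 = 10.1175
  [3.25→5.25]: (38.77+19.80)/2 × 2 = 58.57
  [5.25→5.75]: (19.80+16.74)/2 × 0.5 = 9.135
  [5.75→6.75]: (16.74+11.96)/2 × 1 = 14.35
  Sum = 328.7375 mg/L·hr
IV tail: 11.96/0.336 = 35.595; AUC_iv,0→∞ = 328.7375 + 35.595 = 364.3325 mg/L·hr
Trapezoidal AUC_0→9.25 (oral suspension):
  [0→2]: (0.00+47.47)/2 × 2 = 47.47
  [2→2.25]: (47.47+45.07)/2 × 0.25 = 11.5675
  [2.25→2.75]: (45.07+39.74)/2 × 0.5 = 21.2025
  [2.75→3.25]: (39.74+34.42)/2 × 0.5 = 18.54
  [3.25→9.25]: (34.42+4.74)/2 × 6 = 117.48
  Sum = 216.26 mg/L·hr
oral suspension tail: 4.74/0.336 = 14.107; AUC_ev,0→∞ = 216.26 + 14.107 = 230.367 mg/L·hr
F = (AUC_ev/D_ev)/(AUC_iv/D_iv) = (230.367/125)/(364.3325/50) = 1.842936/7.28665 = 0.2529

F = 0.25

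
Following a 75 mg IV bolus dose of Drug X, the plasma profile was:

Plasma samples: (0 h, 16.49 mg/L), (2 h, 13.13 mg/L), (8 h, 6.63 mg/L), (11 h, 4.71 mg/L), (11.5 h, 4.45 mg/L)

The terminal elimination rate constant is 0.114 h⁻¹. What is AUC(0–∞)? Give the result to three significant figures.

Trapezoidal AUC_0→11.5:
  [0→2]: (16.49+13.13)/2 × 2 = 29.62
  [2→8]: (13.13+6.63)/2 × 6 = 59.28
  [8→11]: (6.63+4.71)/2 × 3 = 17.01
  [11→11.5]: (4.71+4.45)/2 × 0.5 = 2.29
  Sum = 108.2 mg/L·h
Extrapolated tail: C_last / k_e = 4.45 / 0.114 = 39.035
AUC_0→∞ = 108.2 + 39.035 = 147.235 mg/L·h

AUC = 147 mg/L·h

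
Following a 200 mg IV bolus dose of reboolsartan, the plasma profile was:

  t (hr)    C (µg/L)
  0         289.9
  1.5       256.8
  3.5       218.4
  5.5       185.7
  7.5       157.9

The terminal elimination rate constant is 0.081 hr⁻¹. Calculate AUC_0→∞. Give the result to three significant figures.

Trapezoidal AUC_0→7.5:
  [0→1.5]: (289.9+256.8)/2 × 1.5 = 410.025
  [1.5→3.5]: (256.8+218.4)/2 × 2 = 475.2
  [3.5→5.5]: (218.4+185.7)/2 × 2 = 404.1
  [5.5→7.5]: (185.7+157.9)/2 × 2 = 343.6
  Sum = 1632.925 µg/L·hr
Extrapolated tail: C_last / k_e = 157.9 / 0.081 = 1949.383
AUC_0→∞ = 1632.925 + 1949.383 = 3582.308 µg/L·hr

AUC = 3580 µg/L·hr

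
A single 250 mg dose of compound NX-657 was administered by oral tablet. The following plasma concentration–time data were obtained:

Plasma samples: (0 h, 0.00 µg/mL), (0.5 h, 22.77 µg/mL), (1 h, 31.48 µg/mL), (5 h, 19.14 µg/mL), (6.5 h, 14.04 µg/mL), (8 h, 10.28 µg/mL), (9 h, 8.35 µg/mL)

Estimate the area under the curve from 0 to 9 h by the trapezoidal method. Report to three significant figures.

AUC = 173 µg/mL·h

Trapezoidal AUC_0→9:
  [0→0.5]: (0.00+22.77)/2 × 0.5 = 5.6925
  [0.5→1]: (22.77+31.48)/2 × 0.5 = 13.5625
  [1→5]: (31.48+19.14)/2 × 4 = 101.24
  [5→6.5]: (19.14+14.04)/2 × 1.5 = 24.885
  [6.5→8]: (14.04+10.28)/2 × 1.5 = 18.24
  [8→9]: (10.28+8.35)/2 × 1 = 9.315
  Sum = 172.935 µg/mL·h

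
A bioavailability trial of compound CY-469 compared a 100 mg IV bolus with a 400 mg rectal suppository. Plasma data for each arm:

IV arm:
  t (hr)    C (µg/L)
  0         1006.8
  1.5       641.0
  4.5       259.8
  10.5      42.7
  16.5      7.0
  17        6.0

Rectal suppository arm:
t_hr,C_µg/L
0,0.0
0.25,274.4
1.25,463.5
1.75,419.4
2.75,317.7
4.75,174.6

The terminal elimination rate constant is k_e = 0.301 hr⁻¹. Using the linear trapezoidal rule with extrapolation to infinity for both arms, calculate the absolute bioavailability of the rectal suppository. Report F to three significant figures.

Trapezoidal AUC_0→17 (IV):
  [0→1.5]: (1006.8+641.0)/2 × 1.5 = 1235.85
  [1.5→4.5]: (641.0+259.8)/2 × 3 = 1351.2
  [4.5→10.5]: (259.8+42.7)/2 × 6 = 907.5
  [10.5→16.5]: (42.7+7.0)/2 × 6 = 149.1
  [16.5→17]: (7.0+6.0)/2 × 0.5 = 3.25
  Sum = 3646.9 µg/L·hr
IV tail: 6.0/0.301 = 19.934; AUC_iv,0→∞ = 3646.9 + 19.934 = 3666.834 µg/L·hr
Trapezoidal AUC_0→4.75 (rectal suppository):
  [0→0.25]: (0.0+274.4)/2 × 0.25 = 34.3
  [0.25→1.25]: (274.4+463.5)/2 × 1 = 368.95
  [1.25→1.75]: (463.5+419.4)/2 × 0.5 = 220.725
  [1.75→2.75]: (419.4+317.7)/2 × 1 = 368.55
  [2.75→4.75]: (317.7+174.6)/2 × 2 = 492.3
  Sum = 1484.825 µg/L·hr
rectal suppository tail: 174.6/0.301 = 580.066; AUC_ev,0→∞ = 1484.825 + 580.066 = 2064.891 µg/L·hr
F = (AUC_ev/D_ev)/(AUC_iv/D_iv) = (2064.891/400)/(3666.834/100) = 5.1622275/36.66834 = 0.1408

F = 0.141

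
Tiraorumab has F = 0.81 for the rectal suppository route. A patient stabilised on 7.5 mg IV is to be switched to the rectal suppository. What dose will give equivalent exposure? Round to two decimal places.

For equal systemic exposure: F × D_ev = D_iv
D_ev = D_iv / F = 7.5 / 0.81 = 9.25926 mg

D_rectal = 9.26 mg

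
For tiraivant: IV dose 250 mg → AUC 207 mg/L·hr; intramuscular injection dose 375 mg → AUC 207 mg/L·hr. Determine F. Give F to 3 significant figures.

F = (AUC_ev / D_ev) / (AUC_iv / D_iv)
  = (207/375) / (207/250)
  = 0.552 / 0.828 = 0.6667

F = 0.667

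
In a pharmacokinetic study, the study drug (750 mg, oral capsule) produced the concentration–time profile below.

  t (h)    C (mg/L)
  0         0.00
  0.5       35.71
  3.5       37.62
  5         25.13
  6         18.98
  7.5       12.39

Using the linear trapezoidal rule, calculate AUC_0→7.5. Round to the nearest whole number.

Trapezoidal AUC_0→7.5:
  [0→0.5]: (0.00+35.71)/2 × 0.5 = 8.9275
  [0.5→3.5]: (35.71+37.62)/2 × 3 = 109.995
  [3.5→5]: (37.62+25.13)/2 × 1.5 = 47.0625
  [5→6]: (25.13+18.98)/2 × 1 = 22.055
  [6→7.5]: (18.98+12.39)/2 × 1.5 = 23.5275
  Sum = 211.5675 mg/L·h

AUC = 212 mg/L·h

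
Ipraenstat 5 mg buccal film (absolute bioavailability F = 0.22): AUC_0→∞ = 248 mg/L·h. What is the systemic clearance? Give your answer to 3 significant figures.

CL = 0.00444 L/h

CL = F × Dose / AUC_0→∞
   = 0.22 × 5 / 248 = 0.00443548 L/h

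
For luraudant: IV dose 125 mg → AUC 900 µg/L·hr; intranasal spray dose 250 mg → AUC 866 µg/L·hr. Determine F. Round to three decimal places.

F = 0.481

F = (AUC_ev / D_ev) / (AUC_iv / D_iv)
  = (866/250) / (900/125)
  = 3.464 / 7.2 = 0.4811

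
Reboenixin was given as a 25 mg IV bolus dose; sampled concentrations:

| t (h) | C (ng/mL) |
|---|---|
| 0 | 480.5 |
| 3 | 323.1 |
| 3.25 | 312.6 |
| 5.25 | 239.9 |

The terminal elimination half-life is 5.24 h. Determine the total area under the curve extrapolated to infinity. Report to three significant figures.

Trapezoidal AUC_0→5.25:
  [0→3]: (480.5+323.1)/2 × 3 = 1205.4
  [3→3.25]: (323.1+312.6)/2 × 0.25 = 79.4625
  [3.25→5.25]: (312.6+239.9)/2 × 2 = 552.5
  Sum = 1837.3625 ng/mL·h
k_e = ln2 / t½ = 0.693147 / 5.24 = 0.1323 h^-1
Extrapolated tail: C_last / k_e = 239.9 / 0.1323 = 1813.303
AUC_0→∞ = 1837.3625 + 1813.303 = 3650.6655 ng/mL·h

AUC = 3650 ng/mL·h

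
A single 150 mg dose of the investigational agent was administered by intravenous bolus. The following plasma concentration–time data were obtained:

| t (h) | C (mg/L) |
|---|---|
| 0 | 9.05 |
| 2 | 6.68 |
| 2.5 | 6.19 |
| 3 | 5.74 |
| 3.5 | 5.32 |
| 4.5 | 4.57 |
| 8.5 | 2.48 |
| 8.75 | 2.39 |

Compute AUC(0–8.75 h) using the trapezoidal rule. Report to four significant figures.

Trapezoidal AUC_0→8.75:
  [0→2]: (9.05+6.68)/2 × 2 = 15.73
  [2→2.5]: (6.68+6.19)/2 × 0.5 = 3.2175
  [2.5→3]: (6.19+5.74)/2 × 0.5 = 2.9825
  [3→3.5]: (5.74+5.32)/2 × 0.5 = 2.765
  [3.5→4.5]: (5.32+4.57)/2 × 1 = 4.945
  [4.5→8.5]: (4.57+2.48)/2 × 4 = 14.1
  [8.5→8.75]: (2.48+2.39)/2 × 0.25 = 0.60875
  Sum = 44.34875 mg/L·h

AUC = 44.35 mg/L·h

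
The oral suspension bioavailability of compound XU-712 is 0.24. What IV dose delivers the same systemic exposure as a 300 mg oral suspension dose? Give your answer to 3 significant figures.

D_iv = 72.0 mg

Systemic exposure from an extravascular dose = F × D_ev, so the equivalent IV dose is F × D_ev.
D_iv = F × D_ev = 0.24 × 300 = 72 mg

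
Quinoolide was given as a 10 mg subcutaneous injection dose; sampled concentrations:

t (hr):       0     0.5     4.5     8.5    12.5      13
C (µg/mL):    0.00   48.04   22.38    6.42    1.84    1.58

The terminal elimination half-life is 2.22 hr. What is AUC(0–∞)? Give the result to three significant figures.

Trapezoidal AUC_0→13:
  [0→0.5]: (0.00+48.04)/2 × 0.5 = 12.01
  [0.5→4.5]: (48.04+22.38)/2 × 4 = 140.84
  [4.5→8.5]: (22.38+6.42)/2 × 4 = 57.6
  [8.5→12.5]: (6.42+1.84)/2 × 4 = 16.52
  [12.5→13]: (1.84+1.58)/2 × 0.5 = 0.855
  Sum = 227.825 µg/mL·hr
k_e = ln2 / t½ = 0.693147 / 2.22 = 0.3122 hr^-1
Extrapolated tail: C_last / k_e = 1.58 / 0.3122 = 5.061
AUC_0→∞ = 227.825 + 5.061 = 232.886 µg/mL·hr

AUC = 233 µg/mL·hr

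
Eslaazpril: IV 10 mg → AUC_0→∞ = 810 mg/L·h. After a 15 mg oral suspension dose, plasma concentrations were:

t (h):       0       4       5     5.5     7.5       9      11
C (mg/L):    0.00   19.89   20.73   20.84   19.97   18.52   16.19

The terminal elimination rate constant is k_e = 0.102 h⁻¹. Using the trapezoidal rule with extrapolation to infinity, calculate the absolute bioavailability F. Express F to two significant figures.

Trapezoidal AUC_0→11 (oral suspension):
  [0→4]: (0.00+19.89)/2 × 4 = 39.78
  [4→5]: (19.89+20.73)/2 × 1 = 20.31
  [5→5.5]: (20.73+20.84)/2 × 0.5 = 10.3925
  [5.5→7.5]: (20.84+19.97)/2 × 2 = 40.81
  [7.5→9]: (19.97+18.52)/2 × 1.5 = 28.8675
  [9→11]: (18.52+16.19)/2 × 2 = 34.71
  Sum = 174.87 mg/L·h
Tail: C_last/k_e = 16.19/0.102 = 158.725
AUC_0→∞ (oral suspension) = 174.87 + 158.725 = 333.595 mg/L·h
F = (AUC_ev/D_ev)/(AUC_iv/D_iv) = (333.595/15)/(810/10) = 22.2397/81 = 0.2746

F = 0.27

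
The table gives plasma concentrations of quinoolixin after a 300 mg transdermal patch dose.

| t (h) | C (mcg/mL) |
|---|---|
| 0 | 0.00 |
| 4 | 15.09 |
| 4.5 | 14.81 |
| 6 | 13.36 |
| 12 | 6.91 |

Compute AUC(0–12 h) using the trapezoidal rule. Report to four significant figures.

AUC = 119.6 mcg/mL·h

Trapezoidal AUC_0→12:
  [0→4]: (0.00+15.09)/2 × 4 = 30.18
  [4→4.5]: (15.09+14.81)/2 × 0.5 = 7.475
  [4.5→6]: (14.81+13.36)/2 × 1.5 = 21.1275
  [6→12]: (13.36+6.91)/2 × 6 = 60.81
  Sum = 119.5925 mcg/mL·h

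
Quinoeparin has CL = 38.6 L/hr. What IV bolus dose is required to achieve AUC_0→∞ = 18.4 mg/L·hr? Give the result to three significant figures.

Dose = 710 mg

Dose_iv = CL × AUC_0→∞
     = 38.6 × 18.4 = 710.24 mg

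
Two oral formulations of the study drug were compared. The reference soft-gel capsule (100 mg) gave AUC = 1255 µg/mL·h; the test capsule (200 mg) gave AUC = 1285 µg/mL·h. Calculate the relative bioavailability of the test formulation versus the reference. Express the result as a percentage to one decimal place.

F_rel = (AUC_test/D_test) / (AUC_ref/D_ref)
      = (1285/200) / (1255/100)
      = 6.425 / 12.55 = 0.5120 = 51.20%

F_rel = 51.2%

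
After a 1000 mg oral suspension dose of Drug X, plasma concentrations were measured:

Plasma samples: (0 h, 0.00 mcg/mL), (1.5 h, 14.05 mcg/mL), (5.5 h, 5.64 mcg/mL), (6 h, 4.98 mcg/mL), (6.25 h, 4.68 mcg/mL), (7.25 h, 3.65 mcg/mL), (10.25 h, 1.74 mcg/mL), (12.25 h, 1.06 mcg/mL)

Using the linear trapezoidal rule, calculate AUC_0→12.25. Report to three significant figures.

Trapezoidal AUC_0→12.25:
  [0→1.5]: (0.00+14.05)/2 × 1.5 = 10.5375
  [1.5→5.5]: (14.05+5.64)/2 × 4 = 39.38
  [5.5→6]: (5.64+4.98)/2 × 0.5 = 2.655
  [6→6.25]: (4.98+4.68)/2 × 0.25 = 1.2075
  [6.25→7.25]: (4.68+3.65)/2 × 1 = 4.165
  [7.25→10.25]: (3.65+1.74)/2 × 3 = 8.085
  [10.25→12.25]: (1.74+1.06)/2 × 2 = 2.8
  Sum = 68.83 mcg/mL·h

AUC = 68.8 mcg/mL·h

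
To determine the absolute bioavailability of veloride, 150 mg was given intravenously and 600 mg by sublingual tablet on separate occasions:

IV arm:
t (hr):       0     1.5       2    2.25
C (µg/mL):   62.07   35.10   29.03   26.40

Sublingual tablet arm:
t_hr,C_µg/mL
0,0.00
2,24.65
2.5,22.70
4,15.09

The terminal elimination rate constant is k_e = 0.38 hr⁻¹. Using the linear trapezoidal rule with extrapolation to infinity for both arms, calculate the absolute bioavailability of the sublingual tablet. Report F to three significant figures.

Trapezoidal AUC_0→2.25 (IV):
  [0→1.5]: (62.07+35.10)/2 × 1.5 = 72.8775
  [1.5→2]: (35.10+29.03)/2 × 0.5 = 16.0325
  [2→2.25]: (29.03+26.40)/2 × 0.25 = 6.92875
  Sum = 95.83875 µg/mL·hr
IV tail: 26.40/0.38 = 69.474; AUC_iv,0→∞ = 95.83875 + 69.474 = 165.31275 µg/mL·hr
Trapezoidal AUC_0→4 (sublingual tablet):
  [0→2]: (0.00+24.65)/2 × 2 = 24.65
  [2→2.5]: (24.65+22.70)/2 × 0.5 = 11.8375
  [2.5→4]: (22.70+15.09)/2 × 1.5 = 28.3425
  Sum = 64.83 µg/mL·hr
sublingual tablet tail: 15.09/0.38 = 39.711; AUC_ev,0→∞ = 64.83 + 39.711 = 104.541 µg/mL·hr
F = (AUC_ev/D_ev)/(AUC_iv/D_iv) = (104.541/600)/(165.31275/150) = 0.174235/1.102085 = 0.1581

F = 0.158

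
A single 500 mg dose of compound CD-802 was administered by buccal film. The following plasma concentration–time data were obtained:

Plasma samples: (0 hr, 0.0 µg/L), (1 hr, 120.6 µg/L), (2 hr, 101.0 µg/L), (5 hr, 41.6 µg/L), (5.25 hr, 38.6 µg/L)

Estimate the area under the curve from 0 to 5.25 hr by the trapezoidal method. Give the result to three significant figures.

Trapezoidal AUC_0→5.25:
  [0→1]: (0.0+120.6)/2 × 1 = 60.3
  [1→2]: (120.6+101.0)/2 × 1 = 110.8
  [2→5]: (101.0+41.6)/2 × 3 = 213.9
  [5→5.25]: (41.6+38.6)/2 × 0.25 = 10.025
  Sum = 395.025 µg/L·hr

AUC = 395 µg/L·hr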